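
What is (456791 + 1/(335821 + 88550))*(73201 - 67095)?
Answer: 1183641099238972/424371 ≈ 2.7892e+9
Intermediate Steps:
(456791 + 1/(335821 + 88550))*(73201 - 67095) = (456791 + 1/424371)*6106 = (193848853462/424371)*6106 = 1183641099238972/424371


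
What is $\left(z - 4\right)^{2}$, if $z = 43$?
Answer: $1521$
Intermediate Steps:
$\left(z - 4\right)^{2} = \left(43 - 4\right)^{2} = 39^{2} = 1521$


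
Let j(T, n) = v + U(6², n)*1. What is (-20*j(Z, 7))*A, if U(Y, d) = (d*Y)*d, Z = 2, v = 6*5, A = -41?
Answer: 1471080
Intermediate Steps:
v = 30
U(Y, d) = Y*d² (U(Y, d) = (Y*d)*d = Y*d²)
j(T, n) = 30 + 36*n² (j(T, n) = 30 + (6²*n²)*1 = 30 + (36*n²)*1 = 30 + 36*n²)
(-20*j(Z, 7))*A = -20*(30 + 36*7²)*(-41) = -20*(30 + 36*49)*(-41) = -20*(30 + 1764)*(-41) = -20*1794*(-41) = -35880*(-41) = 1471080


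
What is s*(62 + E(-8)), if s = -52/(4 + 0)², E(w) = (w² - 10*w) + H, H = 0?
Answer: -1339/2 ≈ -669.50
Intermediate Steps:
E(w) = w² - 10*w (E(w) = (w² - 10*w) + 0 = w² - 10*w)
s = -13/4 (s = -52/(4²) = -52/16 = -52*1/16 = -13/4 ≈ -3.2500)
s*(62 + E(-8)) = -13*(62 - 8*(-10 - 8))/4 = -13*(62 - 8*(-18))/4 = -13*(62 + 144)/4 = -13/4*206 = -1339/2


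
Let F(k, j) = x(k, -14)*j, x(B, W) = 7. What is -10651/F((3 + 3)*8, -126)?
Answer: 10651/882 ≈ 12.076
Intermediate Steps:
F(k, j) = 7*j
-10651/F((3 + 3)*8, -126) = -10651/(7*(-126)) = -10651/(-882) = -10651*(-1/882) = 10651/882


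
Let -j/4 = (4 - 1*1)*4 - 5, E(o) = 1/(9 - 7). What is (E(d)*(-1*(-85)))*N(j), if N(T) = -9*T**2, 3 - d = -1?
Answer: -299880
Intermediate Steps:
d = 4 (d = 3 - 1*(-1) = 3 + 1 = 4)
E(o) = 1/2
j = -28 (j = -4*((4 - 1*1)*4 - 5) = -4*((4 - 1)*4 - 5) = -4*(3*4 - 5) = -4*(12 - 5) = -4*7 = -28)
(E(d)*(-1*(-85)))*N(j) = ((-1*(-85))/2)*(-9*(-28)**2) = ((1/2)*85)*(-9*784) = (85/2)*(-7056) = -299880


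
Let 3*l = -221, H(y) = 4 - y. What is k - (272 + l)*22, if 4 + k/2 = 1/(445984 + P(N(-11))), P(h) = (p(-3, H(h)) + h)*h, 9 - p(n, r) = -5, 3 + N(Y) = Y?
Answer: -2924317085/668976 ≈ -4371.3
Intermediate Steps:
N(Y) = -3 + Y
p(n, r) = 14 (p(n, r) = 9 - 1*(-5) = 9 + 5 = 14)
l = -221/3 (l = (⅓)*(-221) = -221/3 ≈ -73.667)
P(h) = h*(14 + h) (P(h) = (14 + h)*h = h*(14 + h))
k = -1783935/222992 (k = -8 + 2/(445984 + (-3 - 11)*(14 + (-3 - 11))) = -8 + 2/(445984 - 14*(14 - 14)) = -8 + 2/(445984 - 14*0) = -8 + 2/(445984 + 0) = -8 + 2/445984 = -8 + 2*(1/445984) = -8 + 1/222992 = -1783935/222992 ≈ -8.0000)
k - (272 + l)*22 = -1783935/222992 - (272 - 221/3)*22 = -1783935/222992 - 595*22/3 = -1783935/222992 - 1*13090/3 = -1783935/222992 - 13090/3 = -2924317085/668976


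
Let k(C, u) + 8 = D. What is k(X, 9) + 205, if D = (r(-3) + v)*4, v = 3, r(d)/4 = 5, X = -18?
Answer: 289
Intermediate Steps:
r(d) = 20 (r(d) = 4*5 = 20)
D = 92 (D = (20 + 3)*4 = 23*4 = 92)
k(C, u) = 84 (k(C, u) = -8 + 92 = 84)
k(X, 9) + 205 = 84 + 205 = 289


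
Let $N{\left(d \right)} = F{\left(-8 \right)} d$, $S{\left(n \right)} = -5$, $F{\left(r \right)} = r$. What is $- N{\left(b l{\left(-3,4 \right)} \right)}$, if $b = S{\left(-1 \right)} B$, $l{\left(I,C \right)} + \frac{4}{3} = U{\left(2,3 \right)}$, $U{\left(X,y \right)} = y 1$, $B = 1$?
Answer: $- \frac{200}{3} \approx -66.667$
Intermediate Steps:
$U{\left(X,y \right)} = y$
$l{\left(I,C \right)} = \frac{5}{3}$ ($l{\left(I,C \right)} = - \frac{4}{3} + 3 = \frac{5}{3}$)
$b = -5$ ($b = \left(-5\right) 1 = -5$)
$N{\left(d \right)} = - 8 d$
$- N{\left(b l{\left(-3,4 \right)} \right)} = - \left(-8\right) \left(\left(-5\right) \frac{5}{3}\right) = - \frac{\left(-8\right) \left(-25\right)}{3} = \left(-1\right) \frac{200}{3} = - \frac{200}{3}$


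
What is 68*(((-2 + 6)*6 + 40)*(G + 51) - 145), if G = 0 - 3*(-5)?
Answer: 277372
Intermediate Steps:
G = 15 (G = 0 + 15 = 15)
68*(((-2 + 6)*6 + 40)*(G + 51) - 145) = 68*(((-2 + 6)*6 + 40)*(15 + 51) - 145) = 68*((4*6 + 40)*66 - 145) = 68*((24 + 40)*66 - 145) = 68*(64*66 - 145) = 68*(4224 - 145) = 68*4079 = 277372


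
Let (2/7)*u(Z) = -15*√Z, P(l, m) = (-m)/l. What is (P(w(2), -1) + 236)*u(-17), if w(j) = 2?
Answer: -49665*I*√17/4 ≈ -51194.0*I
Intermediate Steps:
P(l, m) = -m/l
u(Z) = -105*√Z/2 (u(Z) = 7*(-15*√Z)/2 = -105*√Z/2)
(P(w(2), -1) + 236)*u(-17) = (-1*(-1)/2 + 236)*(-105*I*√17/2) = (-1*(-1)*½ + 236)*(-105*I*√17/2) = (½ + 236)*(-105*I*√17/2) = 473*(-105*I*√17/2)/2 = -49665*I*√17/4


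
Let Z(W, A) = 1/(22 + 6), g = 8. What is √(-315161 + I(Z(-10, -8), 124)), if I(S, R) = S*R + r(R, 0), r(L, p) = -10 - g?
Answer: I*√15443554/7 ≈ 561.4*I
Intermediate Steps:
r(L, p) = -18 (r(L, p) = -10 - 1*8 = -10 - 8 = -18)
Z(W, A) = 1/28
I(S, R) = -18 + R*S (I(S, R) = S*R - 18 = R*S - 18 = -18 + R*S)
√(-315161 + I(Z(-10, -8), 124)) = √(-315161 + (-18 + 124*(1/28))) = √(-315161 + (-18 + 31/7)) = √(-315161 - 95/7) = √(-2206222/7) = I*√15443554/7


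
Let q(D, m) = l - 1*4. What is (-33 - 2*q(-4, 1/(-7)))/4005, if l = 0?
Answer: -5/801 ≈ -0.0062422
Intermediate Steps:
q(D, m) = -4 (q(D, m) = 0 - 1*4 = 0 - 4 = -4)
(-33 - 2*q(-4, 1/(-7)))/4005 = (-33 - 2*(-4))/4005 = (-33 + 8)*(1/4005) = -25*1/4005 = -5/801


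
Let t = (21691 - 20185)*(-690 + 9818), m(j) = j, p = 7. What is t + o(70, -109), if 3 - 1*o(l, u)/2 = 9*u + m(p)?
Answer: 13748722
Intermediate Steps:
o(l, u) = -8 - 18*u (o(l, u) = 6 - 2*(9*u + 7) = 6 - 2*(7 + 9*u) = 6 + (-14 - 18*u) = -8 - 18*u)
t = 13746768 (t = 1506*9128 = 13746768)
t + o(70, -109) = 13746768 + (-8 - 18*(-109)) = 13746768 + (-8 + 1962) = 13746768 + 1954 = 13748722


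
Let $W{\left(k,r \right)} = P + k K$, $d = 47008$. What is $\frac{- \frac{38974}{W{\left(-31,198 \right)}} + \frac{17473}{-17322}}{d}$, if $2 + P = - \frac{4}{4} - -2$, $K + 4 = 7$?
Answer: $\frac{336732583}{38270811072} \approx 0.0087987$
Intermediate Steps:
$K = 3$ ($K = -4 + 7 = 3$)
$P = -1$ ($P = -2 - \left(-2 + \frac{4}{4}\right) = -2 + \left(\left(-4\right) \frac{1}{4} + 2\right) = -2 + \left(-1 + 2\right) = -2 + 1 = -1$)
$W{\left(k,r \right)} = -1 + 3 k$ ($W{\left(k,r \right)} = -1 + k 3 = -1 + 3 k$)
$\frac{- \frac{38974}{W{\left(-31,198 \right)}} + \frac{17473}{-17322}}{d} = \frac{- \frac{38974}{-1 + 3 \left(-31\right)} + \frac{17473}{-17322}}{47008} = \left(- \frac{38974}{-1 - 93} + 17473 \left(- \frac{1}{17322}\right)\right) \frac{1}{47008} = \left(- \frac{38974}{-94} - \frac{17473}{17322}\right) \frac{1}{47008} = \left(\left(-38974\right) \left(- \frac{1}{94}\right) - \frac{17473}{17322}\right) \frac{1}{47008} = \left(\frac{19487}{47} - \frac{17473}{17322}\right) \frac{1}{47008} = \frac{336732583}{814134} \cdot \frac{1}{47008} = \frac{336732583}{38270811072}$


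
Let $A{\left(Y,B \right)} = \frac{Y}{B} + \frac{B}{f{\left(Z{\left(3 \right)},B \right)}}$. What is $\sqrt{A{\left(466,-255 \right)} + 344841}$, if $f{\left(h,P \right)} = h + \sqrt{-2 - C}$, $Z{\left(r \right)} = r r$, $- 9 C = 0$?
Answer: $\sqrt{\frac{87933989}{255} - \frac{255}{9 + i \sqrt{2}}} \approx 587.21 + 0.004 i$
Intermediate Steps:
$C = 0$ ($C = \left(- \frac{1}{9}\right) 0 = 0$)
$Z{\left(r \right)} = r^{2}$
$f{\left(h,P \right)} = h + i \sqrt{2}$ ($f{\left(h,P \right)} = h + \sqrt{-2 - 0} = h + \sqrt{-2 + 0} = h + \sqrt{-2} = h + i \sqrt{2}$)
$A{\left(Y,B \right)} = \frac{B}{9 + i \sqrt{2}} + \frac{Y}{B}$ ($A{\left(Y,B \right)} = \frac{Y}{B} + \frac{B}{3^{2} + i \sqrt{2}} = \frac{Y}{B} + \frac{B}{9 + i \sqrt{2}} = \frac{B}{9 + i \sqrt{2}} + \frac{Y}{B}$)
$\sqrt{A{\left(466,-255 \right)} + 344841} = \sqrt{\left(- \frac{255}{9 + i \sqrt{2}} + \frac{466}{-255}\right) + 344841} = \sqrt{\left(- \frac{255}{9 + i \sqrt{2}} + 466 \left(- \frac{1}{255}\right)\right) + 344841} = \sqrt{\left(- \frac{255}{9 + i \sqrt{2}} - \frac{466}{255}\right) + 344841} = \sqrt{\left(- \frac{466}{255} - \frac{255}{9 + i \sqrt{2}}\right) + 344841} = \sqrt{\frac{87933989}{255} - \frac{255}{9 + i \sqrt{2}}}$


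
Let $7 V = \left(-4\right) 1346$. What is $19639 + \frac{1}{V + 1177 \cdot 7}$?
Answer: $\frac{1026903678}{52289} \approx 19639.0$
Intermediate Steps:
$V = - \frac{5384}{7}$ ($V = \frac{\left(-4\right) 1346}{7} = \frac{1}{7} \left(-5384\right) = - \frac{5384}{7} \approx -769.14$)
$19639 + \frac{1}{V + 1177 \cdot 7} = 19639 + \frac{1}{- \frac{5384}{7} + 1177 \cdot 7} = 19639 + \frac{1}{- \frac{5384}{7} + 8239} = 19639 + \frac{1}{\frac{52289}{7}} = 19639 + \frac{7}{52289} = \frac{1026903678}{52289}$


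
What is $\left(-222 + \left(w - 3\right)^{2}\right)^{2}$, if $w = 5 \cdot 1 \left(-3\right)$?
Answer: $10404$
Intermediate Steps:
$w = -15$ ($w = 5 \left(-3\right) = -15$)
$\left(-222 + \left(w - 3\right)^{2}\right)^{2} = \left(-222 + \left(-15 - 3\right)^{2}\right)^{2} = \left(-222 + \left(-18\right)^{2}\right)^{2} = \left(-222 + 324\right)^{2} = 102^{2} = 10404$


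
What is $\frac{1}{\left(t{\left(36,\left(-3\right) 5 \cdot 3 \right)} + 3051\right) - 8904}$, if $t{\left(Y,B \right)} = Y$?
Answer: $- \frac{1}{5817} \approx -0.00017191$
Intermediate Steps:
$\frac{1}{\left(t{\left(36,\left(-3\right) 5 \cdot 3 \right)} + 3051\right) - 8904} = \frac{1}{\left(36 + 3051\right) - 8904} = \frac{1}{3087 - 8904} = \frac{1}{-5817} = - \frac{1}{5817}$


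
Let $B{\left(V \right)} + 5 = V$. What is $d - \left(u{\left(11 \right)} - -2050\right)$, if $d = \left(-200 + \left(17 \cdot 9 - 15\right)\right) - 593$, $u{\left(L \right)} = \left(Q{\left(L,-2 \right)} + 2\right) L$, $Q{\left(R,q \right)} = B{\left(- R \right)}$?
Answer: $-2551$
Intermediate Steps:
$B{\left(V \right)} = -5 + V$
$Q{\left(R,q \right)} = -5 - R$
$u{\left(L \right)} = L \left(-3 - L\right)$ ($u{\left(L \right)} = \left(\left(-5 - L\right) + 2\right) L = \left(-3 - L\right) L = L \left(-3 - L\right)$)
$d = -655$ ($d = \left(-200 + \left(153 - 15\right)\right) - 593 = \left(-200 + 138\right) - 593 = -62 - 593 = -655$)
$d - \left(u{\left(11 \right)} - -2050\right) = -655 - \left(\left(-1\right) 11 \left(3 + 11\right) - -2050\right) = -655 - \left(\left(-1\right) 11 \cdot 14 + 2050\right) = -655 - \left(-154 + 2050\right) = -655 - 1896 = -2551$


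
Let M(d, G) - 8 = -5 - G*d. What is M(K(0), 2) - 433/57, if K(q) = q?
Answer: -262/57 ≈ -4.5965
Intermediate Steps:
M(d, G) = 3 - G*d (M(d, G) = 8 + (-5 - G*d) = 3 - G*d)
M(K(0), 2) - 433/57 = (3 - 1*2*0) - 433/57 = (3 + 0) - 433*1/57 = 3 - 433/57 = -262/57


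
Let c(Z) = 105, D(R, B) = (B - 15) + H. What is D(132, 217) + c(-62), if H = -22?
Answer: 285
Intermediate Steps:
D(R, B) = -37 + B (D(R, B) = (B - 15) - 22 = (-15 + B) - 22 = -37 + B)
D(132, 217) + c(-62) = (-37 + 217) + 105 = 180 + 105 = 285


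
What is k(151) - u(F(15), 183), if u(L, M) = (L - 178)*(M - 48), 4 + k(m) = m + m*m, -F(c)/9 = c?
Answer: 65203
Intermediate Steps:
F(c) = -9*c
k(m) = -4 + m + m² (k(m) = -4 + (m + m*m) = -4 + (m + m²) = -4 + m + m²)
u(L, M) = (-178 + L)*(-48 + M)
k(151) - u(F(15), 183) = (-4 + 151 + 151²) - (8544 - 178*183 - (-432)*15 - 9*15*183) = (-4 + 151 + 22801) - (8544 - 32574 - 48*(-135) - 135*183) = 22948 - (8544 - 32574 + 6480 - 24705) = 22948 - 1*(-42255) = 22948 + 42255 = 65203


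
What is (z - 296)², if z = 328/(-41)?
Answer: 92416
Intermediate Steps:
z = -8 (z = 328*(-1/41) = -8)
(z - 296)² = (-8 - 296)² = (-304)² = 92416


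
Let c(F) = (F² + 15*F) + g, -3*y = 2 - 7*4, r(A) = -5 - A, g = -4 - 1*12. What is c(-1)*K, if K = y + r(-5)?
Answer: -260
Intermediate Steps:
g = -16 (g = -4 - 12 = -16)
y = 26/3 (y = -(2 - 7*4)/3 = -(2 - 28)/3 = -⅓*(-26) = 26/3 ≈ 8.6667)
c(F) = -16 + F² + 15*F (c(F) = (F² + 15*F) - 16 = -16 + F² + 15*F)
K = 26/3 (K = 26/3 + (-5 - 1*(-5)) = 26/3 + (-5 + 5) = 26/3 + 0 = 26/3 ≈ 8.6667)
c(-1)*K = (-16 + (-1)² + 15*(-1))*(26/3) = (-16 + 1 - 15)*(26/3) = -30*26/3 = -260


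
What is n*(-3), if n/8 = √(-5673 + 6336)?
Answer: -24*√663 ≈ -617.97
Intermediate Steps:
n = 8*√663 (n = 8*√(-5673 + 6336) = 8*√663 ≈ 205.99)
n*(-3) = (8*√663)*(-3) = -24*√663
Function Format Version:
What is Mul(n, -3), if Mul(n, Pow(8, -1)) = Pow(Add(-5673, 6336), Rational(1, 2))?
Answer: Mul(-24, Pow(663, Rational(1, 2))) ≈ -617.97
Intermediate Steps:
n = Mul(8, Pow(663, Rational(1, 2))) (n = Mul(8, Pow(Add(-5673, 6336), Rational(1, 2))) = Mul(8, Pow(663, Rational(1, 2))) ≈ 205.99)
Mul(n, -3) = Mul(Mul(8, Pow(663, Rational(1, 2))), -3) = Mul(-24, Pow(663, Rational(1, 2)))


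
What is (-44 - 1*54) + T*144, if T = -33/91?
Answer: -13670/91 ≈ -150.22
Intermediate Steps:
T = -33/91 (T = -33*1/91 = -33/91 ≈ -0.36264)
(-44 - 1*54) + T*144 = (-44 - 1*54) - 33/91*144 = (-44 - 54) - 4752/91 = -98 - 4752/91 = -13670/91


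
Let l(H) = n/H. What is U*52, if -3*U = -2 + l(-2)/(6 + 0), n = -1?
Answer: 299/9 ≈ 33.222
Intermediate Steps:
l(H) = -1/H
U = 23/36 (U = -(-2 + (-1/(-2))/(6 + 0))/3 = -(-2 - 1*(-½)/6)/3 = -(-2 + (½)*(⅙))/3 = -(-2 + 1/12)/3 = -⅓*(-23/12) = 23/36 ≈ 0.63889)
U*52 = (23/36)*52 = 299/9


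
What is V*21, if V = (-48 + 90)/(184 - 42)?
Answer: 441/71 ≈ 6.2113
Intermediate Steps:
V = 21/71 (V = 42/142 = 42*(1/142) = 21/71 ≈ 0.29577)
V*21 = (21/71)*21 = 441/71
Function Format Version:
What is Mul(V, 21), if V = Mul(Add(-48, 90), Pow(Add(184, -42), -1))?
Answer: Rational(441, 71) ≈ 6.2113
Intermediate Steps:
V = Rational(21, 71) (V = Mul(42, Pow(142, -1)) = Mul(42, Rational(1, 142)) = Rational(21, 71) ≈ 0.29577)
Mul(V, 21) = Mul(Rational(21, 71), 21) = Rational(441, 71)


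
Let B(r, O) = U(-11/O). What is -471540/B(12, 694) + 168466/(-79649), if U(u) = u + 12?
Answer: -26066437616962/662440733 ≈ -39349.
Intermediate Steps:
U(u) = 12 + u
B(r, O) = 12 - 11/O
-471540/B(12, 694) + 168466/(-79649) = -471540/(12 - 11/694) + 168466/(-79649) = -471540/(12 - 11*1/694) + 168466*(-1/79649) = -471540/(12 - 11/694) - 168466/79649 = -471540/8317/694 - 168466/79649 = -471540*694/8317 - 168466/79649 = -327248760/8317 - 168466/79649 = -26066437616962/662440733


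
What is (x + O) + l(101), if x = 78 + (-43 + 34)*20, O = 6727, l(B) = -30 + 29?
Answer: 6624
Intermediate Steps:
l(B) = -1
x = -102 (x = 78 - 9*20 = 78 - 180 = -102)
(x + O) + l(101) = (-102 + 6727) - 1 = 6625 - 1 = 6624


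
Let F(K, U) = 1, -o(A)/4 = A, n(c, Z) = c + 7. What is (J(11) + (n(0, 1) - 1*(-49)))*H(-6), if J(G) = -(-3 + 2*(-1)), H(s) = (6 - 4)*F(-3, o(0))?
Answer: 122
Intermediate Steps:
n(c, Z) = 7 + c
o(A) = -4*A
H(s) = 2 (H(s) = (6 - 4)*1 = 2*1 = 2)
J(G) = 5 (J(G) = -(-3 - 2) = -1*(-5) = 5)
(J(11) + (n(0, 1) - 1*(-49)))*H(-6) = (5 + ((7 + 0) - 1*(-49)))*2 = (5 + (7 + 49))*2 = (5 + 56)*2 = 61*2 = 122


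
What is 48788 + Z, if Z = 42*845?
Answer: 84278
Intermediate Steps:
Z = 35490
48788 + Z = 48788 + 35490 = 84278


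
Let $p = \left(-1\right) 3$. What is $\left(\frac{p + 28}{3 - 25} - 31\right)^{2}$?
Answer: $\frac{499849}{484} \approx 1032.7$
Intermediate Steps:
$p = -3$
$\left(\frac{p + 28}{3 - 25} - 31\right)^{2} = \left(\frac{-3 + 28}{3 - 25} - 31\right)^{2} = \left(\frac{25}{3 - 25} - 31\right)^{2} = \left(\frac{25}{-22} - 31\right)^{2} = \left(25 \left(- \frac{1}{22}\right) - 31\right)^{2} = \left(- \frac{25}{22} - 31\right)^{2} = \left(- \frac{707}{22}\right)^{2} = \frac{499849}{484}$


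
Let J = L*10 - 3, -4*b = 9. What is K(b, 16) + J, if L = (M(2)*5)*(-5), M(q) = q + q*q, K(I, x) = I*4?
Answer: -1512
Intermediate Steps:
b = -9/4 (b = -¼*9 = -9/4 ≈ -2.2500)
K(I, x) = 4*I
M(q) = q + q²
L = -150 (L = ((2*(1 + 2))*5)*(-5) = ((2*3)*5)*(-5) = (6*5)*(-5) = 30*(-5) = -150)
J = -1503 (J = -150*10 - 3 = -1500 - 3 = -1503)
K(b, 16) + J = 4*(-9/4) - 1503 = -9 - 1503 = -1512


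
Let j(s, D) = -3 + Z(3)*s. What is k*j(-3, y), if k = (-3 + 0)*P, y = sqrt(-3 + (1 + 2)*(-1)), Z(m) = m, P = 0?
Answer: 0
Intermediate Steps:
y = I*sqrt(6) (y = sqrt(-3 + 3*(-1)) = sqrt(-3 - 3) = sqrt(-6) = I*sqrt(6) ≈ 2.4495*I)
j(s, D) = -3 + 3*s
k = 0 (k = (-3 + 0)*0 = -3*0 = 0)
k*j(-3, y) = 0*(-3 + 3*(-3)) = 0*(-3 - 9) = 0*(-12) = 0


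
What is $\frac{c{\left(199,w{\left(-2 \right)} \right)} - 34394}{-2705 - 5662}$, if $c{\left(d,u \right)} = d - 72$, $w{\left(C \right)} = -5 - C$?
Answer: $\frac{34267}{8367} \approx 4.0955$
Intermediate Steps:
$c{\left(d,u \right)} = -72 + d$ ($c{\left(d,u \right)} = d - 72 = -72 + d$)
$\frac{c{\left(199,w{\left(-2 \right)} \right)} - 34394}{-2705 - 5662} = \frac{\left(-72 + 199\right) - 34394}{-2705 - 5662} = \frac{127 - 34394}{-8367} = \left(-34267\right) \left(- \frac{1}{8367}\right) = \frac{34267}{8367}$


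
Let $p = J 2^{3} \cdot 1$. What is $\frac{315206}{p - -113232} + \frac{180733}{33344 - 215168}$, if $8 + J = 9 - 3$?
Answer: $\frac{575783569}{321646656} \approx 1.7901$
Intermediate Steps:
$J = -2$ ($J = -8 + \left(9 - 3\right) = -8 + 6 = -2$)
$p = -16$ ($p = - 2 \cdot 2^{3} \cdot 1 = \left(-2\right) 8 \cdot 1 = \left(-16\right) 1 = -16$)
$\frac{315206}{p - -113232} + \frac{180733}{33344 - 215168} = \frac{315206}{-16 - -113232} + \frac{180733}{33344 - 215168} = \frac{315206}{-16 + 113232} + \frac{180733}{33344 - 215168} = \frac{315206}{113216} + \frac{180733}{-181824} = 315206 \cdot \frac{1}{113216} + 180733 \left(- \frac{1}{181824}\right) = \frac{157603}{56608} - \frac{180733}{181824} = \frac{575783569}{321646656}$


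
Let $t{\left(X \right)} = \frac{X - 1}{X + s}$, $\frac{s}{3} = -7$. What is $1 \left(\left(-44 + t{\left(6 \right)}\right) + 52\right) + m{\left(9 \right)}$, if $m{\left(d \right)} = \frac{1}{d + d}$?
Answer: $\frac{139}{18} \approx 7.7222$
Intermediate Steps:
$s = -21$ ($s = 3 \left(-7\right) = -21$)
$t{\left(X \right)} = \frac{-1 + X}{-21 + X}$ ($t{\left(X \right)} = \frac{X - 1}{X - 21} = \frac{-1 + X}{-21 + X}$)
$m{\left(d \right)} = \frac{1}{2 d}$
$1 \left(\left(-44 + t{\left(6 \right)}\right) + 52\right) + m{\left(9 \right)} = 1 \left(\left(-44 + \frac{-1 + 6}{-21 + 6}\right) + 52\right) + \frac{1}{2 \cdot 9} = 1 \left(\left(-44 + \frac{1}{-15} \cdot 5\right) + 52\right) + \frac{1}{2} \cdot \frac{1}{9} = 1 \left(\left(-44 - \frac{1}{3}\right) + 52\right) + \frac{1}{18} = 1 \left(- \frac{133}{3} + 52\right) + \frac{1}{18} = 1 \cdot \frac{23}{3} + \frac{1}{18} = \frac{23}{3} + \frac{1}{18} = \frac{139}{18}$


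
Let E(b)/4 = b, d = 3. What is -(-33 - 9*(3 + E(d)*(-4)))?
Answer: -372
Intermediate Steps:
E(b) = 4*b
-(-33 - 9*(3 + E(d)*(-4))) = -(-33 - 9*(3 + (4*3)*(-4))) = -(-33 - 9*(3 + 12*(-4))) = -(-33 - 9*(3 - 48)) = -(-33 - 9*(-45)) = -(-33 + 405) = -1*372 = -372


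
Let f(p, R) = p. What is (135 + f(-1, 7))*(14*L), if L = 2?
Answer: 3752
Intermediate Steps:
(135 + f(-1, 7))*(14*L) = (135 - 1)*(14*2) = 134*28 = 3752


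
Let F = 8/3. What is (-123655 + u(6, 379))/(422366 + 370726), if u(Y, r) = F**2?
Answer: -1112831/7137828 ≈ -0.15591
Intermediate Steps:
F = 8/3 (F = 8*(1/3) = 8/3 ≈ 2.6667)
u(Y, r) = 64/9 (u(Y, r) = (8/3)**2 = 64/9)
(-123655 + u(6, 379))/(422366 + 370726) = (-123655 + 64/9)/(422366 + 370726) = -1112831/9/793092 = -1112831/9*1/793092 = -1112831/7137828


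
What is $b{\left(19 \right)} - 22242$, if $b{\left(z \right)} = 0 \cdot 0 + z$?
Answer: $-22223$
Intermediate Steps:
$b{\left(z \right)} = z$ ($b{\left(z \right)} = 0 + z = z$)
$b{\left(19 \right)} - 22242 = 19 - 22242 = -22223$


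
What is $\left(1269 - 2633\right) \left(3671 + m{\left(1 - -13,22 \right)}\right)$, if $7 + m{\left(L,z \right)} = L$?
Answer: $-5016792$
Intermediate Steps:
$m{\left(L,z \right)} = -7 + L$
$\left(1269 - 2633\right) \left(3671 + m{\left(1 - -13,22 \right)}\right) = \left(1269 - 2633\right) \left(3671 + \left(-7 + \left(1 - -13\right)\right)\right) = - 1364 \left(3671 + \left(-7 + \left(1 + 13\right)\right)\right) = - 1364 \left(3671 + \left(-7 + 14\right)\right) = - 1364 \left(3671 + 7\right) = \left(-1364\right) 3678 = -5016792$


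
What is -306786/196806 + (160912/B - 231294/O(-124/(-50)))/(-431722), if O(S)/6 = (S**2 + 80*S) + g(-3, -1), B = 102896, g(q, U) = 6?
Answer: -18676087772065024531/11984112085308268508 ≈ -1.5584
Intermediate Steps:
O(S) = 36 + 6*S**2 + 480*S (O(S) = 6*((S**2 + 80*S) + 6) = 6*(6 + S**2 + 80*S) = 36 + 6*S**2 + 480*S)
-306786/196806 + (160912/B - 231294/O(-124/(-50)))/(-431722) = -306786/196806 + (160912/102896 - 231294/(36 + 6*(-124/(-50))**2 + 480*(-124/(-50))))/(-431722) = -306786*1/196806 + (160912*(1/102896) - 231294/(36 + 6*(-124*(-1/50))**2 + 480*(-124*(-1/50))))*(-1/431722) = -51131/32801 + (10057/6431 - 231294/(36 + 6*(62/25)**2 + 480*(62/25)))*(-1/431722) = -51131/32801 + (10057/6431 - 231294/(36 + 6*(3844/625) + 5952/5))*(-1/431722) = -51131/32801 + (10057/6431 - 231294/(36 + 23064/625 + 5952/5))*(-1/431722) = -51131/32801 + (10057/6431 - 231294/789564/625)*(-1/431722) = -51131/32801 + (10057/6431 - 231294*625/789564)*(-1/431722) = -51131/32801 + (10057/6431 - 24093125/131594)*(-1/431722) = -51131/32801 - 153619446017/846281014*(-1/431722) = -51131/32801 + 153619446017/365358131926108 = -18676087772065024531/11984112085308268508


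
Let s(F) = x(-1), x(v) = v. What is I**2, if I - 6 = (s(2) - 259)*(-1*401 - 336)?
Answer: 36720523876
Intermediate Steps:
s(F) = -1
I = 191626 (I = 6 + (-1 - 259)*(-1*401 - 336) = 6 - 260*(-401 - 336) = 6 - 260*(-737) = 6 + 191620 = 191626)
I**2 = 191626**2 = 36720523876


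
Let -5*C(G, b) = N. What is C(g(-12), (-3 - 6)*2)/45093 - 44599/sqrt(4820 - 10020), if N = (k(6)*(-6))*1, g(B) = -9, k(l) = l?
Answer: 12/75155 + 44599*I*sqrt(13)/260 ≈ 0.00015967 + 618.48*I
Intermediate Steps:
N = -36 (N = (6*(-6))*1 = -36*1 = -36)
C(G, b) = 36/5 (C(G, b) = -1/5*(-36) = 36/5)
C(g(-12), (-3 - 6)*2)/45093 - 44599/sqrt(4820 - 10020) = (36/5)/45093 - 44599/sqrt(4820 - 10020) = (36/5)*(1/45093) - 44599*(-I*sqrt(13)/260) = 12/75155 - 44599*(-I*sqrt(13)/260) = 12/75155 - (-44599)*I*sqrt(13)/260 = 12/75155 + 44599*I*sqrt(13)/260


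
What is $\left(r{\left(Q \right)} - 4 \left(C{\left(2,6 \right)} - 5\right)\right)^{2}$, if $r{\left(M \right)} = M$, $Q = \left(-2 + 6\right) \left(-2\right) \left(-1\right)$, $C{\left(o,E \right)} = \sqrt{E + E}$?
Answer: $976 - 448 \sqrt{3} \approx 200.04$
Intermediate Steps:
$C{\left(o,E \right)} = \sqrt{2} \sqrt{E}$ ($C{\left(o,E \right)} = \sqrt{2 E} = \sqrt{2} \sqrt{E}$)
$Q = 8$ ($Q = 4 \left(-2\right) \left(-1\right) = \left(-8\right) \left(-1\right) = 8$)
$\left(r{\left(Q \right)} - 4 \left(C{\left(2,6 \right)} - 5\right)\right)^{2} = \left(8 - 4 \left(\sqrt{2} \sqrt{6} - 5\right)\right)^{2} = \left(8 - 4 \left(2 \sqrt{3} - 5\right)\right)^{2} = \left(8 - 4 \left(-5 + 2 \sqrt{3}\right)\right)^{2} = \left(8 + \left(20 - 8 \sqrt{3}\right)\right)^{2} = \left(28 - 8 \sqrt{3}\right)^{2}$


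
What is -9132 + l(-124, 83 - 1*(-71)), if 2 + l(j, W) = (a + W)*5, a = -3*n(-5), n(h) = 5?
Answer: -8439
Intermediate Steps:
a = -15 (a = -3*5 = -15)
l(j, W) = -77 + 5*W (l(j, W) = -2 + (-15 + W)*5 = -2 + (-75 + 5*W) = -77 + 5*W)
-9132 + l(-124, 83 - 1*(-71)) = -9132 + (-77 + 5*(83 - 1*(-71))) = -9132 + (-77 + 5*(83 + 71)) = -9132 + (-77 + 5*154) = -9132 + (-77 + 770) = -9132 + 693 = -8439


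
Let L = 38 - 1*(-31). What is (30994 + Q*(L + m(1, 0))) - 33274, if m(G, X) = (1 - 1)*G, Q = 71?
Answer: 2619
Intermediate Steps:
m(G, X) = 0 (m(G, X) = 0*G = 0)
L = 69 (L = 38 + 31 = 69)
(30994 + Q*(L + m(1, 0))) - 33274 = (30994 + 71*(69 + 0)) - 33274 = (30994 + 71*69) - 33274 = (30994 + 4899) - 33274 = 35893 - 33274 = 2619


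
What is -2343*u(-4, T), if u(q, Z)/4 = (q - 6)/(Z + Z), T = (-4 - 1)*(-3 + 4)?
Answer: -9372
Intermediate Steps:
T = -5 (T = -5*1 = -5)
u(q, Z) = 2*(-6 + q)/Z (u(q, Z) = 4*((q - 6)/(Z + Z)) = 4*((-6 + q)/((2*Z))) = 4*((-6 + q)*(1/(2*Z))) = 4*((-6 + q)/(2*Z)) = 2*(-6 + q)/Z)
-2343*u(-4, T) = -4686*(-6 - 4)/(-5) = -4686*(-1)*(-10)/5 = -2343*4 = -9372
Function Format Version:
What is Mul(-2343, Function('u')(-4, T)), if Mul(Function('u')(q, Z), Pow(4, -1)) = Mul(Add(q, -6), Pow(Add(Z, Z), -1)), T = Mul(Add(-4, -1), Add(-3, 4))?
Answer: -9372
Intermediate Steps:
T = -5 (T = Mul(-5, 1) = -5)
Function('u')(q, Z) = Mul(2, Pow(Z, -1), Add(-6, q)) (Function('u')(q, Z) = Mul(4, Mul(Add(q, -6), Pow(Add(Z, Z), -1))) = Mul(4, Mul(Add(-6, q), Pow(Mul(2, Z), -1))) = Mul(4, Mul(Add(-6, q), Mul(Rational(1, 2), Pow(Z, -1)))) = Mul(4, Mul(Rational(1, 2), Pow(Z, -1), Add(-6, q))) = Mul(2, Pow(Z, -1), Add(-6, q)))
Mul(-2343, Function('u')(-4, T)) = Mul(-2343, Mul(2, Pow(-5, -1), Add(-6, -4))) = Mul(-2343, Mul(2, Rational(-1, 5), -10)) = Mul(-2343, 4) = -9372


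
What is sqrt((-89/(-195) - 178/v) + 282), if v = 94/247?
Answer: 2*I*sqrt(3890478345)/9165 ≈ 13.611*I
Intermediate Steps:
v = 94/247 (v = 94*(1/247) = 94/247 ≈ 0.38057)
sqrt((-89/(-195) - 178/v) + 282) = sqrt((-89/(-195) - 178/94/247) + 282) = sqrt((-89*(-1/195) - 178*247/94) + 282) = sqrt((89/195 - 21983/47) + 282) = sqrt(-4282502/9165 + 282) = sqrt(-1697972/9165) = 2*I*sqrt(3890478345)/9165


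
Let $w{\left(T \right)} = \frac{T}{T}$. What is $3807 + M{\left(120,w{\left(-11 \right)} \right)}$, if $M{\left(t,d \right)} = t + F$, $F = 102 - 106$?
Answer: $3923$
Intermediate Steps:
$F = -4$
$w{\left(T \right)} = 1$
$M{\left(t,d \right)} = -4 + t$ ($M{\left(t,d \right)} = t - 4 = -4 + t$)
$3807 + M{\left(120,w{\left(-11 \right)} \right)} = 3807 + \left(-4 + 120\right) = 3807 + 116 = 3923$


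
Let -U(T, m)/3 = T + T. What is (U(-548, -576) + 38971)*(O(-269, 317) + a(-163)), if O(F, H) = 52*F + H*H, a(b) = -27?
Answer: 3654304766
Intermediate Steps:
O(F, H) = H**2 + 52*F (O(F, H) = 52*F + H**2 = H**2 + 52*F)
U(T, m) = -6*T (U(T, m) = -3*(T + T) = -6*T)
(U(-548, -576) + 38971)*(O(-269, 317) + a(-163)) = (-6*(-548) + 38971)*((317**2 + 52*(-269)) - 27) = (3288 + 38971)*((100489 - 13988) - 27) = 42259*(86501 - 27) = 42259*86474 = 3654304766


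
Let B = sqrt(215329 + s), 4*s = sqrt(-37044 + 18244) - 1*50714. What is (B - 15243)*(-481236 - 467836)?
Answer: 14466704496 - 474536*sqrt(810602 + 20*I*sqrt(47)) ≈ 1.4039e+10 - 36134.0*I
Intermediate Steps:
s = -25357/2 + 5*I*sqrt(47) (s = (sqrt(-37044 + 18244) - 1*50714)/4 = (sqrt(-18800) - 50714)/4 = (20*I*sqrt(47) - 50714)/4 = (-50714 + 20*I*sqrt(47))/4 = -25357/2 + 5*I*sqrt(47) ≈ -12679.0 + 34.278*I)
B = sqrt(405301/2 + 5*I*sqrt(47)) (B = sqrt(215329 + (-25357/2 + 5*I*sqrt(47))) = sqrt(405301/2 + 5*I*sqrt(47)) ≈ 450.17 + 0.038*I)
(B - 15243)*(-481236 - 467836) = (sqrt(810602 + 20*I*sqrt(47))/2 - 15243)*(-481236 - 467836) = (-15243 + sqrt(810602 + 20*I*sqrt(47))/2)*(-949072) = 14466704496 - 474536*sqrt(810602 + 20*I*sqrt(47))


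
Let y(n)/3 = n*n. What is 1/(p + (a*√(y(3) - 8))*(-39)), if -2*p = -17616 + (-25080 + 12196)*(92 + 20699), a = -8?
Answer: 66972215/8970555163087682 - 78*√19/4485277581543841 ≈ 7.4657e-9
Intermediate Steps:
y(n) = 3*n² (y(n) = 3*(n*n) = 3*n²)
p = 133944430 (p = -(-17616 + (-25080 + 12196)*(92 + 20699))/2 = -(-17616 - 12884*20791)/2 = -(-17616 - 267871244)/2 = -½*(-267888860) = 133944430)
1/(p + (a*√(y(3) - 8))*(-39)) = 1/(133944430 - 8*√(3*3² - 8)*(-39)) = 1/(133944430 - 8*√(3*9 - 8)*(-39)) = 1/(133944430 - 8*√(27 - 8)*(-39)) = 1/(133944430 - 8*√19*(-39)) = 1/(133944430 + 312*√19)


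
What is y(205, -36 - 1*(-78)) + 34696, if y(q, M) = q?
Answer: 34901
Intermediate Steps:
y(205, -36 - 1*(-78)) + 34696 = 205 + 34696 = 34901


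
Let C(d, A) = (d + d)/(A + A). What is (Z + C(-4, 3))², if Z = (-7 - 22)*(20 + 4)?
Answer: 4376464/9 ≈ 4.8627e+5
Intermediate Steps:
Z = -696 (Z = -29*24 = -696)
C(d, A) = d/A (C(d, A) = (2*d)/((2*A)) = (2*d)*(1/(2*A)) = d/A)
(Z + C(-4, 3))² = (-696 - 4/3)² = (-2092/3)² = 4376464/9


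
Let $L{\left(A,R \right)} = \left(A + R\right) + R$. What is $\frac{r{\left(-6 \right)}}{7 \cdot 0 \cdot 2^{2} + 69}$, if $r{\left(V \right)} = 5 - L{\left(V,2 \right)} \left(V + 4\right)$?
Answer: $\frac{1}{69} \approx 0.014493$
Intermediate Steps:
$L{\left(A,R \right)} = A + 2 R$
$r{\left(V \right)} = 5 - \left(4 + V\right)^{2}$ ($r{\left(V \right)} = 5 - \left(V + 2 \cdot 2\right) \left(V + 4\right) = 5 - \left(V + 4\right) \left(4 + V\right) = 5 - \left(4 + V\right) \left(4 + V\right) = 5 - \left(4 + V\right)^{2}$)
$\frac{r{\left(-6 \right)}}{7 \cdot 0 \cdot 2^{2} + 69} = \frac{-11 - \left(-6\right)^{2} - -48}{7 \cdot 0 \cdot 2^{2} + 69} = \frac{-11 - 36 + 48}{0 \cdot 4 + 69} = \frac{-11 - 36 + 48}{0 + 69} = \frac{1}{69} \cdot 1 = \frac{1}{69}$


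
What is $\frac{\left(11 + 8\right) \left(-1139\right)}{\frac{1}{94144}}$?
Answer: $-2037370304$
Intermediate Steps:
$\frac{\left(11 + 8\right) \left(-1139\right)}{\frac{1}{94144}} = 19 \left(-1139\right) \frac{1}{\frac{1}{94144}} = \left(-21641\right) 94144 = -2037370304$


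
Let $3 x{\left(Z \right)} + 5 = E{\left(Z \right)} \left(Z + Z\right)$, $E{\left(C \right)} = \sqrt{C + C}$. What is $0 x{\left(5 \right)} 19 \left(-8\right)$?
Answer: $0$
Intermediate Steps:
$E{\left(C \right)} = \sqrt{2} \sqrt{C}$ ($E{\left(C \right)} = \sqrt{2 C} = \sqrt{2} \sqrt{C}$)
$x{\left(Z \right)} = - \frac{5}{3} + \frac{2 \sqrt{2} Z^{\frac{3}{2}}}{3}$ ($x{\left(Z \right)} = - \frac{5}{3} + \frac{\sqrt{2} \sqrt{Z} \left(Z + Z\right)}{3} = - \frac{5}{3} + \frac{\sqrt{2} \sqrt{Z} 2 Z}{3} = - \frac{5}{3} + \frac{2 \sqrt{2} Z^{\frac{3}{2}}}{3}$)
$0 x{\left(5 \right)} 19 \left(-8\right) = 0 \left(- \frac{5}{3} + \frac{2 \sqrt{2} \cdot 5^{\frac{3}{2}}}{3}\right) 19 \left(-8\right) = 0 \left(- \frac{5}{3} + \frac{2 \sqrt{2} \cdot 5 \sqrt{5}}{3}\right) 19 \left(-8\right) = 0 \left(- \frac{5}{3} + \frac{10 \sqrt{10}}{3}\right) 19 \left(-8\right) = 0 \cdot 19 \left(-8\right) = 0 \left(-8\right) = 0$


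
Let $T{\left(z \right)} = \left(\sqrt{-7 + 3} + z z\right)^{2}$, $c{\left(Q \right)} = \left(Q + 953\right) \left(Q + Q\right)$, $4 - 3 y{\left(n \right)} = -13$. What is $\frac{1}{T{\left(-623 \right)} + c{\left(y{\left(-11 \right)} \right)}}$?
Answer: $\frac{1743167807379}{262598000432552079548575} - \frac{2566404 i}{37514000061793154221225} \approx 6.6382 \cdot 10^{-12} - 6.8412 \cdot 10^{-17} i$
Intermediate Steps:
$y{\left(n \right)} = \frac{17}{3}$ ($y{\left(n \right)} = \frac{4}{3} - - \frac{13}{3} = \frac{4}{3} + \frac{13}{3} = \frac{17}{3}$)
$c{\left(Q \right)} = 2 Q \left(953 + Q\right)$ ($c{\left(Q \right)} = \left(953 + Q\right) 2 Q = 2 Q \left(953 + Q\right)$)
$T{\left(z \right)} = \left(z^{2} + 2 i\right)^{2}$ ($T{\left(z \right)} = \left(\sqrt{-4} + z^{2}\right)^{2} = \left(2 i + z^{2}\right)^{2} = \left(z^{2} + 2 i\right)^{2}$)
$\frac{1}{T{\left(-623 \right)} + c{\left(y{\left(-11 \right)} \right)}} = \frac{1}{\left(\left(-623\right)^{2} + 2 i\right)^{2} + 2 \cdot \frac{17}{3} \left(953 + \frac{17}{3}\right)} = \frac{1}{\left(388129 + 2 i\right)^{2} + 2 \cdot \frac{17}{3} \cdot \frac{2876}{3}} = \frac{1}{\left(388129 + 2 i\right)^{2} + \frac{97784}{9}} = \frac{1}{\frac{97784}{9} + \left(388129 + 2 i\right)^{2}}$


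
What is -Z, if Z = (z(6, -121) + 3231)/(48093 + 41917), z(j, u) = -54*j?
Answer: -2907/90010 ≈ -0.032296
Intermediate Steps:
Z = 2907/90010 (Z = (-54*6 + 3231)/(48093 + 41917) = (-324 + 3231)/90010 = 2907*(1/90010) = 2907/90010 ≈ 0.032296)
-Z = -1*2907/90010 = -2907/90010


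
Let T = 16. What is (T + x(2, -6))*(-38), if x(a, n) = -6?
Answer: -380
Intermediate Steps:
(T + x(2, -6))*(-38) = (16 - 6)*(-38) = 10*(-38) = -380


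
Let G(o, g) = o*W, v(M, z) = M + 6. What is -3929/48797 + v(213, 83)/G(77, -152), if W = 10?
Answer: 1094459/5367670 ≈ 0.20390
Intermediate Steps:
v(M, z) = 6 + M
G(o, g) = 10*o (G(o, g) = o*10 = 10*o)
-3929/48797 + v(213, 83)/G(77, -152) = -3929/48797 + (6 + 213)/((10*77)) = -3929*1/48797 + 219/770 = -3929/48797 + 219*(1/770) = -3929/48797 + 219/770 = 1094459/5367670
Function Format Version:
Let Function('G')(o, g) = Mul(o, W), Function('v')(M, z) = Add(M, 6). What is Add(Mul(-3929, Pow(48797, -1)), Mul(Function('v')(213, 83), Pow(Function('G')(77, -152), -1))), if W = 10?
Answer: Rational(1094459, 5367670) ≈ 0.20390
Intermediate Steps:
Function('v')(M, z) = Add(6, M)
Function('G')(o, g) = Mul(10, o) (Function('G')(o, g) = Mul(o, 10) = Mul(10, o))
Add(Mul(-3929, Pow(48797, -1)), Mul(Function('v')(213, 83), Pow(Function('G')(77, -152), -1))) = Add(Mul(-3929, Pow(48797, -1)), Mul(Add(6, 213), Pow(Mul(10, 77), -1))) = Add(Mul(-3929, Rational(1, 48797)), Mul(219, Pow(770, -1))) = Add(Rational(-3929, 48797), Mul(219, Rational(1, 770))) = Add(Rational(-3929, 48797), Rational(219, 770)) = Rational(1094459, 5367670)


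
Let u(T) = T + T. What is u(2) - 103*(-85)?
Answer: 8759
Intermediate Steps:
u(T) = 2*T
u(2) - 103*(-85) = 2*2 - 103*(-85) = 4 + 8755 = 8759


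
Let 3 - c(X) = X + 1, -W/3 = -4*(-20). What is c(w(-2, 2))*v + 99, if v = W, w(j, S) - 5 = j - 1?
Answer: 99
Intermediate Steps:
w(j, S) = 4 + j (w(j, S) = 5 + (j - 1) = 5 + (-1 + j) = 4 + j)
W = -240 (W = -(-12)*(-20) = -3*80 = -240)
c(X) = 2 - X (c(X) = 3 - (X + 1) = 3 - (1 + X) = 3 + (-1 - X) = 2 - X)
v = -240
c(w(-2, 2))*v + 99 = (2 - (4 - 2))*(-240) + 99 = (2 - 1*2)*(-240) + 99 = (2 - 2)*(-240) + 99 = 0*(-240) + 99 = 0 + 99 = 99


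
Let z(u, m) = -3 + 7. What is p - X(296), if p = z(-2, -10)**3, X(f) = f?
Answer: -232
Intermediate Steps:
z(u, m) = 4
p = 64 (p = 4**3 = 64)
p - X(296) = 64 - 1*296 = 64 - 296 = -232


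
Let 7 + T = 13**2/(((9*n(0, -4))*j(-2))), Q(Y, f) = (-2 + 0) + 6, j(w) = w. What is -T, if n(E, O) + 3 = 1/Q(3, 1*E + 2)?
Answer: 355/99 ≈ 3.5859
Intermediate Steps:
Q(Y, f) = 4 (Q(Y, f) = -2 + 6 = 4)
n(E, O) = -11/4 (n(E, O) = -3 + 1/4 = -11/4)
T = -355/99 (T = -7 + 13**2/(((9*(-11/4))*(-2))) = -7 + 169/((-99/4*(-2))) = -7 + 169/(99/2) = -7 + 169*(2/99) = -7 + 338/99 = -355/99 ≈ -3.5859)
-T = -1*(-355/99) = 355/99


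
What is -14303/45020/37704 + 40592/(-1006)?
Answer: -34451129282089/853809342240 ≈ -40.350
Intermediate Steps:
-14303/45020/37704 + 40592/(-1006) = -14303*1/45020*(1/37704) + 40592*(-1/1006) = -14303/45020*1/37704 - 20296/503 = -14303/1697434080 - 20296/503 = -34451129282089/853809342240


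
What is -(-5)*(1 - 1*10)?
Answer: -45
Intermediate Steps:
-(-5)*(1 - 1*10) = -(-5)*(1 - 10) = -(-5)*(-9) = -5*9 = -45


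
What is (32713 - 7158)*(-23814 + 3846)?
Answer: -510282240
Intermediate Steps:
(32713 - 7158)*(-23814 + 3846) = 25555*(-19968) = -510282240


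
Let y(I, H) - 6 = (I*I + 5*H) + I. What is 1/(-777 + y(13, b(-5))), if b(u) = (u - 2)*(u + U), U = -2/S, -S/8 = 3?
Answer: -12/5003 ≈ -0.0023986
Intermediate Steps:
S = -24 (S = -8*3 = -24)
U = 1/12 (U = -2/(-24) = -2*(-1/24) = 1/12 ≈ 0.083333)
b(u) = (-2 + u)*(1/12 + u) (b(u) = (u - 2)*(u + 1/12) = (-2 + u)*(1/12 + u))
y(I, H) = 6 + I + I² + 5*H (y(I, H) = 6 + ((I*I + 5*H) + I) = 6 + ((I² + 5*H) + I) = 6 + (I + I² + 5*H) = 6 + I + I² + 5*H)
1/(-777 + y(13, b(-5))) = 1/(-777 + (6 + 13 + 13² + 5*(-⅙ + (-5)² - 23/12*(-5)))) = 1/(-777 + (6 + 13 + 169 + 5*(-⅙ + 25 + 115/12))) = 1/(-777 + (6 + 13 + 169 + 5*(413/12))) = 1/(-777 + (6 + 13 + 169 + 2065/12)) = 1/(-777 + 4321/12) = 1/(-5003/12) = -12/5003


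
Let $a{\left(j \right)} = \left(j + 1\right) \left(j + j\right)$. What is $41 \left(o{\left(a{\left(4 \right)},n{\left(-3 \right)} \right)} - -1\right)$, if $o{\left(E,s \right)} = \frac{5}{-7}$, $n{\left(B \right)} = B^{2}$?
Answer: $\frac{82}{7} \approx 11.714$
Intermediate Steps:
$a{\left(j \right)} = 2 j \left(1 + j\right)$ ($a{\left(j \right)} = \left(1 + j\right) 2 j = 2 j \left(1 + j\right)$)
$o{\left(E,s \right)} = - \frac{5}{7}$ ($o{\left(E,s \right)} = 5 \left(- \frac{1}{7}\right) = - \frac{5}{7}$)
$41 \left(o{\left(a{\left(4 \right)},n{\left(-3 \right)} \right)} - -1\right) = 41 \left(- \frac{5}{7} - -1\right) = 41 \left(- \frac{5}{7} + 1\right) = 41 \cdot \frac{2}{7} = \frac{82}{7}$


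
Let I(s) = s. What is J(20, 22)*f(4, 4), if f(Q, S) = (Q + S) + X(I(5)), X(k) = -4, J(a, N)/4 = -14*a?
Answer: -4480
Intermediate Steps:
J(a, N) = -56*a (J(a, N) = 4*(-14*a) = -56*a)
f(Q, S) = -4 + Q + S (f(Q, S) = (Q + S) - 4 = -4 + Q + S)
J(20, 22)*f(4, 4) = (-56*20)*(-4 + 4 + 4) = -1120*4 = -4480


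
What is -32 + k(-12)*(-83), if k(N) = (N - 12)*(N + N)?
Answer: -47840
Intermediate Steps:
k(N) = 2*N*(-12 + N) (k(N) = (-12 + N)*(2*N) = 2*N*(-12 + N))
-32 + k(-12)*(-83) = -32 + (2*(-12)*(-12 - 12))*(-83) = -32 + (2*(-12)*(-24))*(-83) = -32 + 576*(-83) = -32 - 47808 = -47840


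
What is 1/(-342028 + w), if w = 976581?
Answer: 1/634553 ≈ 1.5759e-6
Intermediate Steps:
1/(-342028 + w) = 1/(-342028 + 976581) = 1/634553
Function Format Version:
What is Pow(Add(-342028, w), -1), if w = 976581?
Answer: Rational(1, 634553) ≈ 1.5759e-6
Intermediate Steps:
Pow(Add(-342028, w), -1) = Pow(Add(-342028, 976581), -1) = Pow(634553, -1) = Rational(1, 634553)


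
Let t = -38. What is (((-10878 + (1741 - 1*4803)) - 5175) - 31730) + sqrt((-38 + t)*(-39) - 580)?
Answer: -50845 + 4*sqrt(149) ≈ -50796.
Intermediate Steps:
(((-10878 + (1741 - 1*4803)) - 5175) - 31730) + sqrt((-38 + t)*(-39) - 580) = (((-10878 + (1741 - 1*4803)) - 5175) - 31730) + sqrt((-38 - 38)*(-39) - 580) = (((-10878 + (1741 - 4803)) - 5175) - 31730) + sqrt(-76*(-39) - 580) = (((-10878 - 3062) - 5175) - 31730) + sqrt(2964 - 580) = ((-13940 - 5175) - 31730) + sqrt(2384) = (-19115 - 31730) + 4*sqrt(149) = -50845 + 4*sqrt(149)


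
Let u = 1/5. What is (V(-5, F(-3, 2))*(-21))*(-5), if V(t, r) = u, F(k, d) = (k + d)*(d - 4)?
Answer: 21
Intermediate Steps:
F(k, d) = (-4 + d)*(d + k) (F(k, d) = (d + k)*(-4 + d) = (-4 + d)*(d + k))
u = ⅕ ≈ 0.20000
V(t, r) = ⅕
(V(-5, F(-3, 2))*(-21))*(-5) = ((⅕)*(-21))*(-5) = -21/5*(-5) = 21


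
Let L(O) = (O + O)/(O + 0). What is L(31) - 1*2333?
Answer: -2331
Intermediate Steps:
L(O) = 2 (L(O) = (2*O)/O = 2)
L(31) - 1*2333 = 2 - 1*2333 = 2 - 2333 = -2331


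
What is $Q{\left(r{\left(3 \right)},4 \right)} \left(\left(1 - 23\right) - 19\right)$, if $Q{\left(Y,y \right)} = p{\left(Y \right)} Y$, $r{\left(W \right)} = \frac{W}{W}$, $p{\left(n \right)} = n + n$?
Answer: $-82$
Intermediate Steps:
$p{\left(n \right)} = 2 n$
$r{\left(W \right)} = 1$
$Q{\left(Y,y \right)} = 2 Y^{2}$ ($Q{\left(Y,y \right)} = 2 Y Y = 2 Y^{2}$)
$Q{\left(r{\left(3 \right)},4 \right)} \left(\left(1 - 23\right) - 19\right) = 2 \cdot 1^{2} \left(\left(1 - 23\right) - 19\right) = 2 \cdot 1 \left(-22 - 19\right) = 2 \left(-41\right) = -82$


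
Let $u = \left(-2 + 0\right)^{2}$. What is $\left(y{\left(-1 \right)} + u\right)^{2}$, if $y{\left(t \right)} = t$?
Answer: $9$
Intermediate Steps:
$u = 4$ ($u = \left(-2\right)^{2} = 4$)
$\left(y{\left(-1 \right)} + u\right)^{2} = \left(-1 + 4\right)^{2} = 3^{2} = 9$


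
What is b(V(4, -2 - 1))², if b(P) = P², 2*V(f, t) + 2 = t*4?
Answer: 2401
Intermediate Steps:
V(f, t) = -1 + 2*t (V(f, t) = -1 + (t*4)/2 = -1 + (4*t)/2 = -1 + 2*t)
b(V(4, -2 - 1))² = ((-1 + 2*(-2 - 1))²)² = ((-1 + 2*(-3))²)² = ((-1 - 6)²)² = ((-7)²)² = 49² = 2401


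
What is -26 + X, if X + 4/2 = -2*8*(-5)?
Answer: 52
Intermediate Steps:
X = 78 (X = -2 - 2*8*(-5) = -2 - 16*(-5) = -2 + 80 = 78)
-26 + X = -26 + 78 = 52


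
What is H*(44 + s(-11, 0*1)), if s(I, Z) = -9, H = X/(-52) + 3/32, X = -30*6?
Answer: 51765/416 ≈ 124.44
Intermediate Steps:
X = -180 (X = -5*36 = -180)
H = 1479/416 (H = -180/(-52) + 3/32 = -180*(-1/52) + 3*(1/32) = 45/13 + 3/32 = 1479/416 ≈ 3.5553)
H*(44 + s(-11, 0*1)) = 1479*(44 - 9)/416 = (1479/416)*35 = 51765/416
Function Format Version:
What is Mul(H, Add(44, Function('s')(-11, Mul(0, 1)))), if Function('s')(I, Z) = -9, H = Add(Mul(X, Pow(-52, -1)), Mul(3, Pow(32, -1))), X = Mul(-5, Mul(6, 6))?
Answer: Rational(51765, 416) ≈ 124.44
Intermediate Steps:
X = -180 (X = Mul(-5, 36) = -180)
H = Rational(1479, 416) (H = Add(Mul(-180, Pow(-52, -1)), Mul(3, Pow(32, -1))) = Add(Mul(-180, Rational(-1, 52)), Mul(3, Rational(1, 32))) = Add(Rational(45, 13), Rational(3, 32)) = Rational(1479, 416) ≈ 3.5553)
Mul(H, Add(44, Function('s')(-11, Mul(0, 1)))) = Mul(Rational(1479, 416), Add(44, -9)) = Mul(Rational(1479, 416), 35) = Rational(51765, 416)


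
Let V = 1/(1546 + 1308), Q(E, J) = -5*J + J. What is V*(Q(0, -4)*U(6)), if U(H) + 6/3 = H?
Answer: 32/1427 ≈ 0.022425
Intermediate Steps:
Q(E, J) = -4*J
U(H) = -2 + H
V = 1/2854 ≈ 0.00035039
V*(Q(0, -4)*U(6)) = ((-4*(-4))*(-2 + 6))/2854 = (16*4)/2854 = (1/2854)*64 = 32/1427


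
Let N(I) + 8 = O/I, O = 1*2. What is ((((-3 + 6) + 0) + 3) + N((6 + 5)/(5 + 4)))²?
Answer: 16/121 ≈ 0.13223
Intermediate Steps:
O = 2
N(I) = -8 + 2/I
((((-3 + 6) + 0) + 3) + N((6 + 5)/(5 + 4)))² = ((((-3 + 6) + 0) + 3) + (-8 + 2/(((6 + 5)/(5 + 4)))))² = (((3 + 0) + 3) + (-8 + 2/((11/9))))² = ((3 + 3) + (-8 + 2/((11*(⅑)))))² = (6 + (-8 + 2/(11/9)))² = (6 + (-8 + 2*(9/11)))² = (6 + (-8 + 18/11))² = (6 - 70/11)² = (-4/11)² = 16/121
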